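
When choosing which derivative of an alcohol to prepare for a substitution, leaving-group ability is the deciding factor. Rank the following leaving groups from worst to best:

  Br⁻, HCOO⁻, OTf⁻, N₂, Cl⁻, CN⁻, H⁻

A good leaving group is a weak base: the lower the pKₐ of its conjugate acid, the more readily it departs.
N₂: no meaningful conjugate acid; N₂ departs as an exceptionally stable neutral molecule
OTf⁻: pKₐ(CF₃SO₃H (triflic acid)) ≈ -14
Br⁻: pKₐ(HBr) ≈ -9
Cl⁻: pKₐ(HCl) ≈ -7
HCOO⁻: pKₐ(HCOOH) ≈ 3.8
CN⁻: pKₐ(HCN) ≈ 9.2
H⁻: pKₐ(H₂) ≈ 36
Listed from poorest to best leaving group as asked.

H⁻ < CN⁻ < HCOO⁻ < Cl⁻ < Br⁻ < OTf⁻ < N₂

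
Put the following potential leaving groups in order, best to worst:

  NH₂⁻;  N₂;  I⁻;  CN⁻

Leaving-group ability tracks the stability of the departed species; conjugate-acid pKₐ is the usual yardstick (lower pKₐ → better LG).
N₂: no meaningful conjugate acid; N₂ departs as an exceptionally stable neutral molecule
I⁻: pKₐ(HI) ≈ -10
CN⁻: pKₐ(HCN) ≈ 9.2
NH₂⁻: pKₐ(NH₃) ≈ 38

N₂ > I⁻ > CN⁻ > NH₂⁻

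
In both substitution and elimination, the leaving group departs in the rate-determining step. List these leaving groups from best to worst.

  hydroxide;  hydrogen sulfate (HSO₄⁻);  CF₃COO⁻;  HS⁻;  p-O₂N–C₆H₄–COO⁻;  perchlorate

A good leaving group is a weak base: the lower the pKₐ of its conjugate acid, the more readily it departs.
perchlorate: pKₐ(HClO₄) ≈ -10 — extremely weak base; rarely used for safety reasons
hydrogen sulfate (HSO₄⁻): pKₐ(H₂SO₄) ≈ -3
CF₃COO⁻: pKₐ(CF₃COOH) ≈ 0.2 — strongly electron-withdrawing CF₃ stabilises the carboxylate
p-O₂N–C₆H₄–COO⁻: pKₐ(p-nitrobenzoic acid) ≈ 3.4
HS⁻: pKₐ(H₂S) ≈ 7
hydroxide: pKₐ(H₂O) ≈ 15.7 — strong base; essentially never leaves without prior activation

perchlorate > hydrogen sulfate (HSO₄⁻) > CF₃COO⁻ > p-O₂N–C₆H₄–COO⁻ > HS⁻ > hydroxide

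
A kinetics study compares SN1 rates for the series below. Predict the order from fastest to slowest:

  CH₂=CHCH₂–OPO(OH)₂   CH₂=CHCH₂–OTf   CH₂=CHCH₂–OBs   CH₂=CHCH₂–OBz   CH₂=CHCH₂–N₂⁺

Identical carbon frameworks mean the comparison reduces to leaving-group quality.
Leaving-group ability tracks the stability of the departed species; conjugate-acid pKₐ is the usual yardstick (lower pKₐ → better LG).
CH₂=CHCH₂–N₂⁺ loses N₂: no meaningful conjugate acid; N₂ departs as an exceptionally stable neutral molecule
CH₂=CHCH₂–OTf loses OTf⁻: pKₐ(CF₃SO₃H (triflic acid)) ≈ -14
CH₂=CHCH₂–OBs loses OBs⁻: pKₐ(p-BrC₆H₄SO₃H) ≈ -2.8
CH₂=CHCH₂–OPO(OH)₂ loses H₂PO₄⁻: pKₐ(H₃PO₄) ≈ 2.1
CH₂=CHCH₂–OBz loses PhCOO⁻: pKₐ(C₆H₅COOH) ≈ 4.2

CH₂=CHCH₂–N₂⁺ > CH₂=CHCH₂–OTf > CH₂=CHCH₂–OBs > CH₂=CHCH₂–OPO(OH)₂ > CH₂=CHCH₂–OBz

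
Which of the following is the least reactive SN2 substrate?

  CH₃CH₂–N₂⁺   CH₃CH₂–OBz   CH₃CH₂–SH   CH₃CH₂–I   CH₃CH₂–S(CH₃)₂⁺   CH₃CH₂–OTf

CH₃CH₂–SH

Identical carbon frameworks mean the comparison reduces to leaving-group quality.
Rank by basicity of the departing species: weakest base leaves most easily.
CH₃CH₂–N₂⁺ loses N₂: no meaningful conjugate acid; N₂ departs as an exceptionally stable neutral molecule
CH₃CH₂–OTf loses OTf⁻: pKₐ(CF₃SO₃H (triflic acid)) ≈ -14
CH₃CH₂–I loses I⁻: pKₐ(HI) ≈ -10
CH₃CH₂–S(CH₃)₂⁺ loses SR'₂: pKₐ(R'₂SH⁺) ≈ -7
CH₃CH₂–OBz loses PhCOO⁻: pKₐ(C₆H₅COOH) ≈ 4.2
CH₃CH₂–SH loses HS⁻: pKₐ(H₂S) ≈ 7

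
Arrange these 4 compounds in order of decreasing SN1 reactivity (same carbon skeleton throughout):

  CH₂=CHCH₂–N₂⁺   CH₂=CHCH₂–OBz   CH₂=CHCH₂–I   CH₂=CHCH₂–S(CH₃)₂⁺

Same R in every case — rank the leaving groups.
The more stable X⁻ (or X) is on its own — i.e. the weaker a base it is — the better a leaving group it makes.
CH₂=CHCH₂–N₂⁺ loses N₂: no meaningful conjugate acid; N₂ departs as an exceptionally stable neutral molecule
CH₂=CHCH₂–I loses I⁻: pKₐ(HI) ≈ -10
CH₂=CHCH₂–S(CH₃)₂⁺ loses SR'₂: pKₐ(R'₂SH⁺) ≈ -7
CH₂=CHCH₂–OBz loses PhCOO⁻: pKₐ(C₆H₅COOH) ≈ 4.2

CH₂=CHCH₂–N₂⁺ > CH₂=CHCH₂–I > CH₂=CHCH₂–S(CH₃)₂⁺ > CH₂=CHCH₂–OBz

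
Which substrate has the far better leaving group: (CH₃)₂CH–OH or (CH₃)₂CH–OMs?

(CH₃)₂CH–OMs

From (CH₃)₂CH–OH the departing group would be OH⁻ (pKₐ(H₂O) ≈ 15.7). Strong base; essentially never leaves without prior activation.
From (CH₃)₂CH–OMs the leaving group is OMs⁻ (pKₐ(CH₃SO₃H (MsOH)) ≈ -1.9). Resonance-delocalised alkanesulfonate.
(In practice (CH₃)₂CH–OMs is made from (CH₃)₂CH–OH by treatment with MsCl / Et₃N, converting the hydroxyl into a mesylate.)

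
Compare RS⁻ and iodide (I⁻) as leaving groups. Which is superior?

iodide (I⁻) is the better leaving group.
pKₐ(HI) ≈ -10 versus pKₐ(RSH (a thiol)) ≈ 10.5: iodide (I⁻) is the much weaker base.
Large, highly polarisable; very weak base.

iodide (I⁻)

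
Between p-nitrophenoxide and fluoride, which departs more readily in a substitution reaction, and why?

fluoride

fluoride is the better leaving group.
pKₐ(HF) ≈ 3.2 versus pKₐ(p-nitrophenol) ≈ 7.2: fluoride is the much weaker base.
Small and strongly basic; the poor halide leaving group.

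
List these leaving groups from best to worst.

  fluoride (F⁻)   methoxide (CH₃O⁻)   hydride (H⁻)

Rank by basicity of the departing species: weakest base leaves most easily.
fluoride (F⁻): pKₐ(HF) ≈ 3.2
methoxide (CH₃O⁻): pKₐ(CH₃OH) ≈ 15.5
hydride (H⁻): pKₐ(H₂) ≈ 36

fluoride (F⁻) > methoxide (CH₃O⁻) > hydride (H⁻)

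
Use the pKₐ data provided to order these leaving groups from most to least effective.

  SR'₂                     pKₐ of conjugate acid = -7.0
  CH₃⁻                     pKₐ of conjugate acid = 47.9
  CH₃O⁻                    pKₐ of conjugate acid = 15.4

Lower conjugate-acid pKₐ ⇒ weaker base ⇒ better leaving group.
Sorting by the given values: SR'₂ (-7.0), CH₃O⁻ (15.4), CH₃⁻ (47.9).

SR'₂ > CH₃O⁻ > CH₃⁻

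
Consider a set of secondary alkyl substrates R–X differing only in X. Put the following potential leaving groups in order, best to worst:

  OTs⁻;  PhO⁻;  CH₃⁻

Leaving-group ability tracks the stability of the departed species; conjugate-acid pKₐ is the usual yardstick (lower pKₐ → better LG).
OTs⁻: pKₐ(p-CH₃C₆H₄SO₃H (TsOH)) ≈ -2.8 — resonance-delocalised arenesulfonate
PhO⁻: pKₐ(C₆H₅OH (phenol)) ≈ 10
CH₃⁻: pKₐ(CH₄) ≈ 48 — unstabilised carbanion; the worst conceivable leaving group

OTs⁻ > PhO⁻ > CH₃⁻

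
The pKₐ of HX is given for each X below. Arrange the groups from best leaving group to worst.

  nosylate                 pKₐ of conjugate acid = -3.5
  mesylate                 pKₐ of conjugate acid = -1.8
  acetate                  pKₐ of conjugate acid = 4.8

nosylate > mesylate > acetate

Lower conjugate-acid pKₐ ⇒ weaker base ⇒ better leaving group.
Sorting by the given values: nosylate (-3.5), mesylate (-1.8), acetate (4.8).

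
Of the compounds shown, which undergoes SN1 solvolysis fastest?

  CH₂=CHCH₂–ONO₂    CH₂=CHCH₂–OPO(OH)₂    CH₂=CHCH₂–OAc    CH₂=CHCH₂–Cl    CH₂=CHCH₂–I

CH₂=CHCH₂–I

With the same alkyl group throughout, only the leaving group differentiates the rates.
Leaving-group ability tracks the stability of the departed species; conjugate-acid pKₐ is the usual yardstick (lower pKₐ → better LG).
CH₂=CHCH₂–I loses I⁻: pKₐ(HI) ≈ -10
CH₂=CHCH₂–Cl loses Cl⁻: pKₐ(HCl) ≈ -7
CH₂=CHCH₂–ONO₂ loses NO₃⁻: pKₐ(HNO₃) ≈ -1.3
CH₂=CHCH₂–OPO(OH)₂ loses H₂PO₄⁻: pKₐ(H₃PO₄) ≈ 2.1
CH₂=CHCH₂–OAc loses AcO⁻: pKₐ(CH₃COOH) ≈ 4.8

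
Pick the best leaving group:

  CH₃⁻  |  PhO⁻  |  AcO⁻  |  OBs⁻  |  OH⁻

OBs⁻

Leaving-group ability tracks the stability of the departed species; conjugate-acid pKₐ is the usual yardstick (lower pKₐ → better LG).
OBs⁻: pKₐ(p-BrC₆H₄SO₃H) ≈ -2.8
AcO⁻: pKₐ(CH₃COOH) ≈ 4.8
PhO⁻: pKₐ(C₆H₅OH (phenol)) ≈ 10
OH⁻: pKₐ(H₂O) ≈ 15.7
CH₃⁻: pKₐ(CH₄) ≈ 48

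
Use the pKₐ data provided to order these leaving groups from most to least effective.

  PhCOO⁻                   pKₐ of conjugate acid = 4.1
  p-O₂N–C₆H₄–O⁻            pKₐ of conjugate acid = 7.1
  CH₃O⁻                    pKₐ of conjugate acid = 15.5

PhCOO⁻ > p-O₂N–C₆H₄–O⁻ > CH₃O⁻

Lower conjugate-acid pKₐ ⇒ weaker base ⇒ better leaving group.
Sorting by the given values: PhCOO⁻ (4.1), p-O₂N–C₆H₄–O⁻ (7.1), CH₃O⁻ (15.5).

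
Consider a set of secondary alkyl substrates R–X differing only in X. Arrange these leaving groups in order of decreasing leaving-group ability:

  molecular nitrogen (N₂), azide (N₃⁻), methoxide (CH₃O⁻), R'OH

molecular nitrogen (N₂): no meaningful conjugate acid; N₂ departs as an exceptionally stable neutral molecule
R'OH: pKₐ(R'OH₂⁺) ≈ -2.4
azide (N₃⁻): pKₐ(HN₃) ≈ 4.7
methoxide (CH₃O⁻): pKₐ(CH₃OH) ≈ 15.5

molecular nitrogen (N₂) > R'OH > azide (N₃⁻) > methoxide (CH₃O⁻)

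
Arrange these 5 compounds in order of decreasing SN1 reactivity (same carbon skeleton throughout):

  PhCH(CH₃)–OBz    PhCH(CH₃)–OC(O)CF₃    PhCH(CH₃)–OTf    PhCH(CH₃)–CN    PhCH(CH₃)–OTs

Identical carbon frameworks mean the comparison reduces to leaving-group quality.
Leaving-group ability tracks the stability of the departed species; conjugate-acid pKₐ is the usual yardstick (lower pKₐ → better LG).
PhCH(CH₃)–OTf loses OTf⁻: pKₐ(CF₃SO₃H (triflic acid)) ≈ -14
PhCH(CH₃)–OTs loses OTs⁻: pKₐ(p-CH₃C₆H₄SO₃H (TsOH)) ≈ -2.8
PhCH(CH₃)–OC(O)CF₃ loses CF₃COO⁻: pKₐ(CF₃COOH) ≈ 0.2
PhCH(CH₃)–OBz loses PhCOO⁻: pKₐ(C₆H₅COOH) ≈ 4.2
PhCH(CH₃)–CN loses CN⁻: pKₐ(HCN) ≈ 9.2

PhCH(CH₃)–OTf > PhCH(CH₃)–OTs > PhCH(CH₃)–OC(O)CF₃ > PhCH(CH₃)–OBz > PhCH(CH₃)–CN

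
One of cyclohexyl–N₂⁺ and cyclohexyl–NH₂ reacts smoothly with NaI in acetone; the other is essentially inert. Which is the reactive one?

cyclohexyl–N₂⁺

From cyclohexyl–NH₂ the departing group would be NH₂⁻ (pKₐ(NH₃) ≈ 38). Extremely strong base; never a leaving group.
From cyclohexyl–N₂⁺ the leaving group is N₂ (no meaningful conjugate acid; N₂ departs as an exceptionally stable neutral molecule).
(In practice cyclohexyl–N₂⁺ is made from cyclohexyl–NH₂ by diazotisation (NaNO₂ / HCl, 0 °C), generating a diazonium salt that expels N₂.)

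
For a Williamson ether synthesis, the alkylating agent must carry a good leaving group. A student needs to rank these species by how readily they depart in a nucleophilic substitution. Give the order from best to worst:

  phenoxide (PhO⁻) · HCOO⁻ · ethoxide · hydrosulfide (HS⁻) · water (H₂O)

water (H₂O) > HCOO⁻ > hydrosulfide (HS⁻) > phenoxide (PhO⁻) > ethoxide

Rank by basicity of the departing species: weakest base leaves most easily.
water (H₂O): pKₐ(H₃O⁺) ≈ -1.7
HCOO⁻: pKₐ(HCOOH) ≈ 3.8
hydrosulfide (HS⁻): pKₐ(H₂S) ≈ 7
phenoxide (PhO⁻): pKₐ(C₆H₅OH (phenol)) ≈ 10
ethoxide: pKₐ(CH₃CH₂OH) ≈ 16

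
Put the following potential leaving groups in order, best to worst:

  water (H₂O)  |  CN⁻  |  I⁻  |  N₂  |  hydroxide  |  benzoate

N₂ > I⁻ > water (H₂O) > benzoate > CN⁻ > hydroxide

Rank by basicity of the departing species: weakest base leaves most easily.
N₂: no meaningful conjugate acid; N₂ departs as an exceptionally stable neutral molecule
I⁻: pKₐ(HI) ≈ -10
water (H₂O): pKₐ(H₃O⁺) ≈ -1.7 — neutral; leaves from a protonated alcohol (R–OH₂⁺)
benzoate: pKₐ(C₆H₅COOH) ≈ 4.2
CN⁻: pKₐ(HCN) ≈ 9.2
hydroxide: pKₐ(H₂O) ≈ 15.7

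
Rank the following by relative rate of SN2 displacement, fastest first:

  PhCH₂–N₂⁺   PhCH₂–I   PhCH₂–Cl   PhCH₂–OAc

The skeletons are identical, so relative rate is governed entirely by leaving-group ability.
Rank by basicity of the departing species: weakest base leaves most easily.
PhCH₂–N₂⁺ loses N₂: no meaningful conjugate acid; N₂ departs as an exceptionally stable neutral molecule
PhCH₂–I loses I⁻: pKₐ(HI) ≈ -10
PhCH₂–Cl loses Cl⁻: pKₐ(HCl) ≈ -7
PhCH₂–OAc loses AcO⁻: pKₐ(CH₃COOH) ≈ 4.8

PhCH₂–N₂⁺ > PhCH₂–I > PhCH₂–Cl > PhCH₂–OAc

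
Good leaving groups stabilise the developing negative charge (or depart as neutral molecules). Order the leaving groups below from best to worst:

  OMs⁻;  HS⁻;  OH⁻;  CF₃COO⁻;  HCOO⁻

The more stable X⁻ (or X) is on its own — i.e. the weaker a base it is — the better a leaving group it makes.
OMs⁻: pKₐ(CH₃SO₃H (MsOH)) ≈ -1.9
CF₃COO⁻: pKₐ(CF₃COOH) ≈ 0.2
HCOO⁻: pKₐ(HCOOH) ≈ 3.8
HS⁻: pKₐ(H₂S) ≈ 7
OH⁻: pKₐ(H₂O) ≈ 15.7

OMs⁻ > CF₃COO⁻ > HCOO⁻ > HS⁻ > OH⁻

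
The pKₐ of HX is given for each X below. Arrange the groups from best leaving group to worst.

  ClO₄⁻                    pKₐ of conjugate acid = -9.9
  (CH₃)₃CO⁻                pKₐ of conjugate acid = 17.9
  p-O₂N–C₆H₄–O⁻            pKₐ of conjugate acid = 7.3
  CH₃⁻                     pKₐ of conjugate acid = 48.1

ClO₄⁻ > p-O₂N–C₆H₄–O⁻ > (CH₃)₃CO⁻ > CH₃⁻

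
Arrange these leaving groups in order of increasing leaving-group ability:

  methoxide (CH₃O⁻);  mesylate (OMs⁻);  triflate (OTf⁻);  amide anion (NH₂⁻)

amide anion (NH₂⁻) < methoxide (CH₃O⁻) < mesylate (OMs⁻) < triflate (OTf⁻)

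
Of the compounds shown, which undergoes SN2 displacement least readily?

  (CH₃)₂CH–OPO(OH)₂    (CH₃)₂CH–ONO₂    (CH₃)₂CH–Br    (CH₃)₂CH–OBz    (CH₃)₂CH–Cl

(CH₃)₂CH–OBz

Identical carbon frameworks mean the comparison reduces to leaving-group quality.
Leaving-group ability tracks the stability of the departed species; conjugate-acid pKₐ is the usual yardstick (lower pKₐ → better LG).
(CH₃)₂CH–Br loses Br⁻: pKₐ(HBr) ≈ -9
(CH₃)₂CH–Cl loses Cl⁻: pKₐ(HCl) ≈ -7
(CH₃)₂CH–ONO₂ loses NO₃⁻: pKₐ(HNO₃) ≈ -1.3
(CH₃)₂CH–OPO(OH)₂ loses H₂PO₄⁻: pKₐ(H₃PO₄) ≈ 2.1
(CH₃)₂CH–OBz loses PhCOO⁻: pKₐ(C₆H₅COOH) ≈ 4.2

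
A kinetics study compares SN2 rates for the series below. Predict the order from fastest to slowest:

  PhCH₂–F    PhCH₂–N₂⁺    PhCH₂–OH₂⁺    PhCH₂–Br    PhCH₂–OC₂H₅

PhCH₂–N₂⁺ > PhCH₂–Br > PhCH₂–OH₂⁺ > PhCH₂–F > PhCH₂–OC₂H₅

Identical carbon frameworks mean the comparison reduces to leaving-group quality.
The more stable X⁻ (or X) is on its own — i.e. the weaker a base it is — the better a leaving group it makes.
PhCH₂–N₂⁺ loses N₂: no meaningful conjugate acid; N₂ departs as an exceptionally stable neutral molecule
PhCH₂–Br loses Br⁻: pKₐ(HBr) ≈ -9
PhCH₂–OH₂⁺ loses H₂O: pKₐ(H₃O⁺) ≈ -1.7
PhCH₂–F loses F⁻: pKₐ(HF) ≈ 3.2
PhCH₂–OC₂H₅ loses CH₃CH₂O⁻: pKₐ(CH₃CH₂OH) ≈ 16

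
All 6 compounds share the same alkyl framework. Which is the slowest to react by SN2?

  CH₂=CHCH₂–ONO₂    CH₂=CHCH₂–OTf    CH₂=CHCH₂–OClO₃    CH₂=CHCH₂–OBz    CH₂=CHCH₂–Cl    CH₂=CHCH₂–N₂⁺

With the same alkyl group throughout, only the leaving group differentiates the rates.
A good leaving group is a weak base: the lower the pKₐ of its conjugate acid, the more readily it departs.
CH₂=CHCH₂–N₂⁺ loses N₂: no meaningful conjugate acid; N₂ departs as an exceptionally stable neutral molecule
CH₂=CHCH₂–OTf loses OTf⁻: pKₐ(CF₃SO₃H (triflic acid)) ≈ -14
CH₂=CHCH₂–OClO₃ loses ClO₄⁻: pKₐ(HClO₄) ≈ -10
CH₂=CHCH₂–Cl loses Cl⁻: pKₐ(HCl) ≈ -7
CH₂=CHCH₂–ONO₂ loses NO₃⁻: pKₐ(HNO₃) ≈ -1.3
CH₂=CHCH₂–OBz loses PhCOO⁻: pKₐ(C₆H₅COOH) ≈ 4.2

CH₂=CHCH₂–OBz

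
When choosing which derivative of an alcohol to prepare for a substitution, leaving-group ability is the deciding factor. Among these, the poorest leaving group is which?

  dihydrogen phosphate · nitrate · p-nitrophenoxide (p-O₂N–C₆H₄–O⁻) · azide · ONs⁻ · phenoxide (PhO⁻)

A good leaving group is a weak base: the lower the pKₐ of its conjugate acid, the more readily it departs.
ONs⁻: pKₐ(p-O₂NC₆H₄SO₃H) ≈ -3.5
nitrate: pKₐ(HNO₃) ≈ -1.3
dihydrogen phosphate: pKₐ(H₃PO₄) ≈ 2.1
azide: pKₐ(HN₃) ≈ 4.7
p-nitrophenoxide (p-O₂N–C₆H₄–O⁻): pKₐ(p-nitrophenol) ≈ 7.2
phenoxide (PhO⁻): pKₐ(C₆H₅OH (phenol)) ≈ 10

phenoxide (PhO⁻)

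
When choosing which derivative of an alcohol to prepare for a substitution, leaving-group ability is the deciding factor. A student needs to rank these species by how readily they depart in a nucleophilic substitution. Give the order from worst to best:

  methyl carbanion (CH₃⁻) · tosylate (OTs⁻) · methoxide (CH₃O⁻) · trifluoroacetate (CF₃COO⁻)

The more stable X⁻ (or X) is on its own — i.e. the weaker a base it is — the better a leaving group it makes.
tosylate (OTs⁻): pKₐ(p-CH₃C₆H₄SO₃H (TsOH)) ≈ -2.8
trifluoroacetate (CF₃COO⁻): pKₐ(CF₃COOH) ≈ 0.2
methoxide (CH₃O⁻): pKₐ(CH₃OH) ≈ 15.5 — strong base; alkoxides do not leave unassisted
methyl carbanion (CH₃⁻): pKₐ(CH₄) ≈ 48 — unstabilised carbanion; the worst conceivable leaving group
Reversing gives the worst-to-best order requested.

methyl carbanion (CH₃⁻) < methoxide (CH₃O⁻) < trifluoroacetate (CF₃COO⁻) < tosylate (OTs⁻)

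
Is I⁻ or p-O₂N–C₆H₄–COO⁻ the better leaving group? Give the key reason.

I⁻

I⁻ is the better leaving group.
pKₐ(HI) ≈ -10 versus pKₐ(p-nitrobenzoic acid) ≈ 3.4: I⁻ is the much weaker base.
Large, highly polarisable; very weak base.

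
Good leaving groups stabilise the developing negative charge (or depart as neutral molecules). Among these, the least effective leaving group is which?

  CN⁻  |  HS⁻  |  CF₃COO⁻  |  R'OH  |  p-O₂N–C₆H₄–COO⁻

CN⁻

R'OH: pKₐ(R'OH₂⁺) ≈ -2.4
CF₃COO⁻: pKₐ(CF₃COOH) ≈ 0.2
p-O₂N–C₆H₄–COO⁻: pKₐ(p-nitrobenzoic acid) ≈ 3.4
HS⁻: pKₐ(H₂S) ≈ 7
CN⁻: pKₐ(HCN) ≈ 9.2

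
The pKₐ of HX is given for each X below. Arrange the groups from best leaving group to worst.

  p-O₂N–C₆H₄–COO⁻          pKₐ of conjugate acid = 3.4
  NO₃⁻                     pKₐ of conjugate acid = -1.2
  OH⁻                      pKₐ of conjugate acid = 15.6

NO₃⁻ > p-O₂N–C₆H₄–COO⁻ > OH⁻

Lower conjugate-acid pKₐ ⇒ weaker base ⇒ better leaving group.
Sorting by the given values: NO₃⁻ (-1.2), p-O₂N–C₆H₄–COO⁻ (3.4), OH⁻ (15.6).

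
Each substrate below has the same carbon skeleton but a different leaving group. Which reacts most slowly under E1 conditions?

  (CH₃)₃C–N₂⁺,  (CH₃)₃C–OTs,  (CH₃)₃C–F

(CH₃)₃C–F

The skeletons are identical, so relative rate is governed entirely by leaving-group ability.
The more stable X⁻ (or X) is on its own — i.e. the weaker a base it is — the better a leaving group it makes.
(CH₃)₃C–N₂⁺ loses N₂: no meaningful conjugate acid; N₂ departs as an exceptionally stable neutral molecule
(CH₃)₃C–OTs loses OTs⁻: pKₐ(p-CH₃C₆H₄SO₃H (TsOH)) ≈ -2.8
(CH₃)₃C–F loses F⁻: pKₐ(HF) ≈ 3.2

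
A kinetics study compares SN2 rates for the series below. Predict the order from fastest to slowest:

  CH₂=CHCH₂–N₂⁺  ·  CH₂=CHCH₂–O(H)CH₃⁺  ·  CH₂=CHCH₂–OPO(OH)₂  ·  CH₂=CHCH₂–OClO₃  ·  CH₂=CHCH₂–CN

CH₂=CHCH₂–N₂⁺ > CH₂=CHCH₂–OClO₃ > CH₂=CHCH₂–O(H)CH₃⁺ > CH₂=CHCH₂–OPO(OH)₂ > CH₂=CHCH₂–CN

Identical carbon frameworks mean the comparison reduces to leaving-group quality.
Leaving-group ability tracks the stability of the departed species; conjugate-acid pKₐ is the usual yardstick (lower pKₐ → better LG).
CH₂=CHCH₂–N₂⁺ loses N₂: no meaningful conjugate acid; N₂ departs as an exceptionally stable neutral molecule
CH₂=CHCH₂–OClO₃ loses ClO₄⁻: pKₐ(HClO₄) ≈ -10
CH₂=CHCH₂–O(H)CH₃⁺ loses R'OH: pKₐ(R'OH₂⁺) ≈ -2.4
CH₂=CHCH₂–OPO(OH)₂ loses H₂PO₄⁻: pKₐ(H₃PO₄) ≈ 2.1
CH₂=CHCH₂–CN loses CN⁻: pKₐ(HCN) ≈ 9.2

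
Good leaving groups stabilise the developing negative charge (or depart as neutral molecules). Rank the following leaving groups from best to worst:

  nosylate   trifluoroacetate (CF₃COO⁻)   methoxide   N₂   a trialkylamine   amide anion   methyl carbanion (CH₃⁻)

Leaving-group ability tracks the stability of the departed species; conjugate-acid pKₐ is the usual yardstick (lower pKₐ → better LG).
N₂: no meaningful conjugate acid; N₂ departs as an exceptionally stable neutral molecule
nosylate: pKₐ(p-O₂NC₆H₄SO₃H) ≈ -3.5
trifluoroacetate (CF₃COO⁻): pKₐ(CF₃COOH) ≈ 0.2 — strongly electron-withdrawing CF₃ stabilises the carboxylate
a trialkylamine: pKₐ(R'₃NH⁺) ≈ 10.7 — neutral but still a fairly strong base; Hofmann-elimination LG
methoxide: pKₐ(CH₃OH) ≈ 15.5
amide anion: pKₐ(NH₃) ≈ 38 — extremely strong base; never a leaving group
methyl carbanion (CH₃⁻): pKₐ(CH₄) ≈ 48

N₂ > nosylate > trifluoroacetate (CF₃COO⁻) > a trialkylamine > methoxide > amide anion > methyl carbanion (CH₃⁻)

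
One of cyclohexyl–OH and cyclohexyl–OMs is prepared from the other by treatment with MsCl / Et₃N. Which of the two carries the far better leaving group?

cyclohexyl–OMs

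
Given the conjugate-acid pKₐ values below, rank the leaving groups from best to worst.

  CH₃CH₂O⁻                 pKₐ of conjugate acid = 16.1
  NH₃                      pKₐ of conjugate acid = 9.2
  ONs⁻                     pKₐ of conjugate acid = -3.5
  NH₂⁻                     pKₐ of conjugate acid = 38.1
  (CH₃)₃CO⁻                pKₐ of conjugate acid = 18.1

ONs⁻ > NH₃ > CH₃CH₂O⁻ > (CH₃)₃CO⁻ > NH₂⁻

Lower conjugate-acid pKₐ ⇒ weaker base ⇒ better leaving group.
Sorting by the given values: ONs⁻ (-3.5), NH₃ (9.2), CH₃CH₂O⁻ (16.1), (CH₃)₃CO⁻ (18.1), NH₂⁻ (38.1).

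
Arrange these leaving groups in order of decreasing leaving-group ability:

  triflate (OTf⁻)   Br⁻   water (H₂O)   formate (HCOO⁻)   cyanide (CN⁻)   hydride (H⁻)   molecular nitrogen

molecular nitrogen: no meaningful conjugate acid; N₂ departs as an exceptionally stable neutral molecule
triflate (OTf⁻): pKₐ(CF₃SO₃H (triflic acid)) ≈ -14 — charge spread over three oxygens and a CF₃ group; the premier leaving group in synthesis
Br⁻: pKₐ(HBr) ≈ -9
water (H₂O): pKₐ(H₃O⁺) ≈ -1.7 — neutral; leaves from a protonated alcohol (R–OH₂⁺)
formate (HCOO⁻): pKₐ(HCOOH) ≈ 3.8
cyanide (CN⁻): pKₐ(HCN) ≈ 9.2
hydride (H⁻): pKₐ(H₂) ≈ 36

molecular nitrogen > triflate (OTf⁻) > Br⁻ > water (H₂O) > formate (HCOO⁻) > cyanide (CN⁻) > hydride (H⁻)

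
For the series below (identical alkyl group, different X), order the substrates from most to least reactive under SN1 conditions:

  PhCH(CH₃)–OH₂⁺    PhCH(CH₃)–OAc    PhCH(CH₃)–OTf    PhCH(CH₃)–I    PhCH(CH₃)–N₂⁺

With the same alkyl group throughout, only the leaving group differentiates the rates.
The more stable X⁻ (or X) is on its own — i.e. the weaker a base it is — the better a leaving group it makes.
PhCH(CH₃)–N₂⁺ loses N₂: no meaningful conjugate acid; N₂ departs as an exceptionally stable neutral molecule
PhCH(CH₃)–OTf loses OTf⁻: pKₐ(CF₃SO₃H (triflic acid)) ≈ -14
PhCH(CH₃)–I loses I⁻: pKₐ(HI) ≈ -10
PhCH(CH₃)–OH₂⁺ loses H₂O: pKₐ(H₃O⁺) ≈ -1.7
PhCH(CH₃)–OAc loses AcO⁻: pKₐ(CH₃COOH) ≈ 4.8

PhCH(CH₃)–N₂⁺ > PhCH(CH₃)–OTf > PhCH(CH₃)–I > PhCH(CH₃)–OH₂⁺ > PhCH(CH₃)–OAc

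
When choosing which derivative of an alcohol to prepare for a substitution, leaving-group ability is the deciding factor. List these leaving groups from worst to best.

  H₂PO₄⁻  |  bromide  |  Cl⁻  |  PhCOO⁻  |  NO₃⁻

Rank by basicity of the departing species: weakest base leaves most easily.
bromide: pKₐ(HBr) ≈ -9
Cl⁻: pKₐ(HCl) ≈ -7 — moderately weak base
NO₃⁻: pKₐ(HNO₃) ≈ -1.3 — resonance-delocalised over three oxygens
H₂PO₄⁻: pKₐ(H₃PO₄) ≈ 2.1 — moderate base; biological leaving group after further activation
PhCOO⁻: pKₐ(C₆H₅COOH) ≈ 4.2 — aryl carboxylate
Reversing gives the worst-to-best order requested.

PhCOO⁻ < H₂PO₄⁻ < NO₃⁻ < Cl⁻ < bromide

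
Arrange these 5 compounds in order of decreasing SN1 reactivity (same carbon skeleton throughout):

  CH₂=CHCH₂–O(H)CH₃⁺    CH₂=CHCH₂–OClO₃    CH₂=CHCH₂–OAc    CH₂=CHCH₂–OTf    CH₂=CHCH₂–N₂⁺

CH₂=CHCH₂–N₂⁺ > CH₂=CHCH₂–OTf > CH₂=CHCH₂–OClO₃ > CH₂=CHCH₂–O(H)CH₃⁺ > CH₂=CHCH₂–OAc

Same R in every case — rank the leaving groups.
The more stable X⁻ (or X) is on its own — i.e. the weaker a base it is — the better a leaving group it makes.
CH₂=CHCH₂–N₂⁺ loses N₂: no meaningful conjugate acid; N₂ departs as an exceptionally stable neutral molecule
CH₂=CHCH₂–OTf loses OTf⁻: pKₐ(CF₃SO₃H (triflic acid)) ≈ -14
CH₂=CHCH₂–OClO₃ loses ClO₄⁻: pKₐ(HClO₄) ≈ -10
CH₂=CHCH₂–O(H)CH₃⁺ loses R'OH: pKₐ(R'OH₂⁺) ≈ -2.4
CH₂=CHCH₂–OAc loses AcO⁻: pKₐ(CH₃COOH) ≈ 4.8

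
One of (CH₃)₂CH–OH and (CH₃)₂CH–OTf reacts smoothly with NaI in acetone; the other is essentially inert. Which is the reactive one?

(CH₃)₂CH–OTf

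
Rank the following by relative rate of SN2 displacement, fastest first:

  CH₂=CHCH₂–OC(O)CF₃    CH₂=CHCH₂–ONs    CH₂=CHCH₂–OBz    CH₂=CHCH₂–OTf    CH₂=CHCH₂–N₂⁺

CH₂=CHCH₂–N₂⁺ > CH₂=CHCH₂–OTf > CH₂=CHCH₂–ONs > CH₂=CHCH₂–OC(O)CF₃ > CH₂=CHCH₂–OBz

The skeletons are identical, so relative rate is governed entirely by leaving-group ability.
Leaving-group ability tracks the stability of the departed species; conjugate-acid pKₐ is the usual yardstick (lower pKₐ → better LG).
CH₂=CHCH₂–N₂⁺ loses N₂: no meaningful conjugate acid; N₂ departs as an exceptionally stable neutral molecule
CH₂=CHCH₂–OTf loses OTf⁻: pKₐ(CF₃SO₃H (triflic acid)) ≈ -14
CH₂=CHCH₂–ONs loses ONs⁻: pKₐ(p-O₂NC₆H₄SO₃H) ≈ -3.5
CH₂=CHCH₂–OC(O)CF₃ loses CF₃COO⁻: pKₐ(CF₃COOH) ≈ 0.2
CH₂=CHCH₂–OBz loses PhCOO⁻: pKₐ(C₆H₅COOH) ≈ 4.2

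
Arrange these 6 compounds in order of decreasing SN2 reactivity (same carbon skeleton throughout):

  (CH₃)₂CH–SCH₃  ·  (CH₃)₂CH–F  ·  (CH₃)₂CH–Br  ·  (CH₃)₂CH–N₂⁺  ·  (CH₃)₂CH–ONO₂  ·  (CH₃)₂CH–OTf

Identical carbon frameworks mean the comparison reduces to leaving-group quality.
A good leaving group is a weak base: the lower the pKₐ of its conjugate acid, the more readily it departs.
(CH₃)₂CH–N₂⁺ loses N₂: no meaningful conjugate acid; N₂ departs as an exceptionally stable neutral molecule
(CH₃)₂CH–OTf loses OTf⁻: pKₐ(CF₃SO₃H (triflic acid)) ≈ -14
(CH₃)₂CH–Br loses Br⁻: pKₐ(HBr) ≈ -9
(CH₃)₂CH–ONO₂ loses NO₃⁻: pKₐ(HNO₃) ≈ -1.3
(CH₃)₂CH–F loses F⁻: pKₐ(HF) ≈ 3.2
(CH₃)₂CH–SCH₃ loses RS⁻: pKₐ(RSH (a thiol)) ≈ 10.5

(CH₃)₂CH–N₂⁺ > (CH₃)₂CH–OTf > (CH₃)₂CH–Br > (CH₃)₂CH–ONO₂ > (CH₃)₂CH–F > (CH₃)₂CH–SCH₃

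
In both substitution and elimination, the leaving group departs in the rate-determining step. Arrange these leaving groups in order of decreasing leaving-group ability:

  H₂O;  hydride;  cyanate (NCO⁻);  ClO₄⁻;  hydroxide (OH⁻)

ClO₄⁻ > H₂O > cyanate (NCO⁻) > hydroxide (OH⁻) > hydride

ClO₄⁻: pKₐ(HClO₄) ≈ -10
H₂O: pKₐ(H₃O⁺) ≈ -1.7
cyanate (NCO⁻): pKₐ(HOCN) ≈ 3.5 — resonance between N and O
hydroxide (OH⁻): pKₐ(H₂O) ≈ 15.7 — strong base; essentially never leaves without prior activation
hydride: pKₐ(H₂) ≈ 36 — extremely strong base; leaves only in special hydride-transfer contexts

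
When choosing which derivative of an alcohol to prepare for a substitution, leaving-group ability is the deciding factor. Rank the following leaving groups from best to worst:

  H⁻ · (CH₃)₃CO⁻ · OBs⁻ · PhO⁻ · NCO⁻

OBs⁻ > NCO⁻ > PhO⁻ > (CH₃)₃CO⁻ > H⁻

A good leaving group is a weak base: the lower the pKₐ of its conjugate acid, the more readily it departs.
OBs⁻: pKₐ(p-BrC₆H₄SO₃H) ≈ -2.8
NCO⁻: pKₐ(HOCN) ≈ 3.5 — resonance between N and O
PhO⁻: pKₐ(C₆H₅OH (phenol)) ≈ 10 — resonance into the ring helps, but still a poor LG
(CH₃)₃CO⁻: pKₐ(t-BuOH) ≈ 18
H⁻: pKₐ(H₂) ≈ 36 — extremely strong base; leaves only in special hydride-transfer contexts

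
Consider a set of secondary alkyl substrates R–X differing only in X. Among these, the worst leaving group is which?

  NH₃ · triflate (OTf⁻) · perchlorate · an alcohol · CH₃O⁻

Leaving-group ability tracks the stability of the departed species; conjugate-acid pKₐ is the usual yardstick (lower pKₐ → better LG).
triflate (OTf⁻): pKₐ(CF₃SO₃H (triflic acid)) ≈ -14
perchlorate: pKₐ(HClO₄) ≈ -10
an alcohol: pKₐ(R'OH₂⁺) ≈ -2.4
NH₃: pKₐ(NH₄⁺) ≈ 9.2
CH₃O⁻: pKₐ(CH₃OH) ≈ 15.5

CH₃O⁻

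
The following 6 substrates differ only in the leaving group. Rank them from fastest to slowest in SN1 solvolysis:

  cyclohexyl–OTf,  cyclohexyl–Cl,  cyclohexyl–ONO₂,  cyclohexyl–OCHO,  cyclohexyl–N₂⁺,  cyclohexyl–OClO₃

The skeletons are identical, so relative rate is governed entirely by leaving-group ability.
The more stable X⁻ (or X) is on its own — i.e. the weaker a base it is — the better a leaving group it makes.
cyclohexyl–N₂⁺ loses N₂: no meaningful conjugate acid; N₂ departs as an exceptionally stable neutral molecule
cyclohexyl–OTf loses OTf⁻: pKₐ(CF₃SO₃H (triflic acid)) ≈ -14
cyclohexyl–OClO₃ loses ClO₄⁻: pKₐ(HClO₄) ≈ -10
cyclohexyl–Cl loses Cl⁻: pKₐ(HCl) ≈ -7
cyclohexyl–ONO₂ loses NO₃⁻: pKₐ(HNO₃) ≈ -1.3
cyclohexyl–OCHO loses HCOO⁻: pKₐ(HCOOH) ≈ 3.8

cyclohexyl–N₂⁺ > cyclohexyl–OTf > cyclohexyl–OClO₃ > cyclohexyl–Cl > cyclohexyl–ONO₂ > cyclohexyl–OCHO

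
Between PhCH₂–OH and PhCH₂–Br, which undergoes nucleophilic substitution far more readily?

PhCH₂–Br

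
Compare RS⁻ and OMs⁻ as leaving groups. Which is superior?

OMs⁻

OMs⁻ is the better leaving group.
pKₐ(CH₃SO₃H (MsOH)) ≈ -1.9 versus pKₐ(RSH (a thiol)) ≈ 10.5: OMs⁻ is the much weaker base.
Resonance-delocalised alkanesulfonate.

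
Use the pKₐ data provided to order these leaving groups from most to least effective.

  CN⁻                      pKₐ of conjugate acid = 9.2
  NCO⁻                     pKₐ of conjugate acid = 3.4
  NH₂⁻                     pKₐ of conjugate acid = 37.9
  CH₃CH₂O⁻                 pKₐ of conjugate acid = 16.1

Lower conjugate-acid pKₐ ⇒ weaker base ⇒ better leaving group.
Sorting by the given values: NCO⁻ (3.4), CN⁻ (9.2), CH₃CH₂O⁻ (16.1), NH₂⁻ (37.9).

NCO⁻ > CN⁻ > CH₃CH₂O⁻ > NH₂⁻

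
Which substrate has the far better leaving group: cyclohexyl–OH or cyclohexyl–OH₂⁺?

From cyclohexyl–OH the departing group would be OH⁻ (pKₐ(H₂O) ≈ 15.7). Strong base; essentially never leaves without prior activation.
From cyclohexyl–OH₂⁺ the leaving group is H₂O (pKₐ(H₃O⁺) ≈ -1.7). Neutral; leaves from a protonated alcohol (R–OH₂⁺).
(In practice cyclohexyl–OH₂⁺ is made from cyclohexyl–OH by protonation with strong acid, converting the leaving group from hydroxide to neutral water.)

cyclohexyl–OH₂⁺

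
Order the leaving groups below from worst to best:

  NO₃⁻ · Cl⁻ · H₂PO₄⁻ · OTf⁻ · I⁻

H₂PO₄⁻ < NO₃⁻ < Cl⁻ < I⁻ < OTf⁻

Rank by basicity of the departing species: weakest base leaves most easily.
OTf⁻: pKₐ(CF₃SO₃H (triflic acid)) ≈ -14
I⁻: pKₐ(HI) ≈ -10
Cl⁻: pKₐ(HCl) ≈ -7 — moderately weak base
NO₃⁻: pKₐ(HNO₃) ≈ -1.3 — resonance-delocalised over three oxygens
H₂PO₄⁻: pKₐ(H₃PO₄) ≈ 2.1
Reversing gives the worst-to-best order requested.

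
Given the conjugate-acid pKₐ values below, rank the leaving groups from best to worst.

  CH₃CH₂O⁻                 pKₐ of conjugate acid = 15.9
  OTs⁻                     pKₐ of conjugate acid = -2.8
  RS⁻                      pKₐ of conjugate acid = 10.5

OTs⁻ > RS⁻ > CH₃CH₂O⁻

Lower conjugate-acid pKₐ ⇒ weaker base ⇒ better leaving group.
Sorting by the given values: OTs⁻ (-2.8), RS⁻ (10.5), CH₃CH₂O⁻ (15.9).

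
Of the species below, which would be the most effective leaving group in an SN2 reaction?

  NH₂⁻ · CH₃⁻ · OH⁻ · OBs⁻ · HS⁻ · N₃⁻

Leaving-group ability tracks the stability of the departed species; conjugate-acid pKₐ is the usual yardstick (lower pKₐ → better LG).
OBs⁻: pKₐ(p-BrC₆H₄SO₃H) ≈ -2.8
N₃⁻: pKₐ(HN₃) ≈ 4.7
HS⁻: pKₐ(H₂S) ≈ 7
OH⁻: pKₐ(H₂O) ≈ 15.7
NH₂⁻: pKₐ(NH₃) ≈ 38
CH₃⁻: pKₐ(CH₄) ≈ 48

OBs⁻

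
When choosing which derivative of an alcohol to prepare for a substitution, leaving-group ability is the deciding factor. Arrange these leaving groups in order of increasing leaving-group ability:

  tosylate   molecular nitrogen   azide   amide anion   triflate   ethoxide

amide anion < ethoxide < azide < tosylate < triflate < molecular nitrogen

molecular nitrogen: no meaningful conjugate acid; N₂ departs as an exceptionally stable neutral molecule
triflate: pKₐ(CF₃SO₃H (triflic acid)) ≈ -14 — charge spread over three oxygens and a CF₃ group; the premier leaving group in synthesis
tosylate: pKₐ(p-CH₃C₆H₄SO₃H (TsOH)) ≈ -2.8 — resonance-delocalised arenesulfonate
azide: pKₐ(HN₃) ≈ 4.7
ethoxide: pKₐ(CH₃CH₂OH) ≈ 16
amide anion: pKₐ(NH₃) ≈ 38 — extremely strong base; never a leaving group
The question asks for worst first, so the sequence is read in increasing leaving-group ability.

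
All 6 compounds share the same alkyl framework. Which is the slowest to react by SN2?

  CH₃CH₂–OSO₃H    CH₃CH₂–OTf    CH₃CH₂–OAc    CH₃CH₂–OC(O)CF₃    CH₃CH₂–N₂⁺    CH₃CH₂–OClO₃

Identical carbon frameworks mean the comparison reduces to leaving-group quality.
A good leaving group is a weak base: the lower the pKₐ of its conjugate acid, the more readily it departs.
CH₃CH₂–N₂⁺ loses N₂: no meaningful conjugate acid; N₂ departs as an exceptionally stable neutral molecule
CH₃CH₂–OTf loses OTf⁻: pKₐ(CF₃SO₃H (triflic acid)) ≈ -14
CH₃CH₂–OClO₃ loses ClO₄⁻: pKₐ(HClO₄) ≈ -10
CH₃CH₂–OSO₃H loses HSO₄⁻: pKₐ(H₂SO₄) ≈ -3
CH₃CH₂–OC(O)CF₃ loses CF₃COO⁻: pKₐ(CF₃COOH) ≈ 0.2
CH₃CH₂–OAc loses AcO⁻: pKₐ(CH₃COOH) ≈ 4.8

CH₃CH₂–OAc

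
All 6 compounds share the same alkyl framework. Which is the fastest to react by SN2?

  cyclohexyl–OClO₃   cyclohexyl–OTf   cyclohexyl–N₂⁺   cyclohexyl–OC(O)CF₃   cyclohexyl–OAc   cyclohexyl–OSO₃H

cyclohexyl–N₂⁺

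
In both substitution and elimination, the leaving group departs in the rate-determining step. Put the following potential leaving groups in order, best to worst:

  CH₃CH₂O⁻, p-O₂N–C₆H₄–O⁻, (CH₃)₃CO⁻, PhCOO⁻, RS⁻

A good leaving group is a weak base: the lower the pKₐ of its conjugate acid, the more readily it departs.
PhCOO⁻: pKₐ(C₆H₅COOH) ≈ 4.2
p-O₂N–C₆H₄–O⁻: pKₐ(p-nitrophenol) ≈ 7.2
RS⁻: pKₐ(RSH (a thiol)) ≈ 10.5
CH₃CH₂O⁻: pKₐ(CH₃CH₂OH) ≈ 16
(CH₃)₃CO⁻: pKₐ(t-BuOH) ≈ 18

PhCOO⁻ > p-O₂N–C₆H₄–O⁻ > RS⁻ > CH₃CH₂O⁻ > (CH₃)₃CO⁻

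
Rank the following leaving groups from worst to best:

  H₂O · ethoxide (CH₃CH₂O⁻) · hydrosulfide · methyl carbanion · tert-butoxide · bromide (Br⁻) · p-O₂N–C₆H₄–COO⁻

methyl carbanion < tert-butoxide < ethoxide (CH₃CH₂O⁻) < hydrosulfide < p-O₂N–C₆H₄–COO⁻ < H₂O < bromide (Br⁻)

The more stable X⁻ (or X) is on its own — i.e. the weaker a base it is — the better a leaving group it makes.
bromide (Br⁻): pKₐ(HBr) ≈ -9 — weak base; good leaving group
H₂O: pKₐ(H₃O⁺) ≈ -1.7 — neutral; leaves from a protonated alcohol (R–OH₂⁺)
p-O₂N–C₆H₄–COO⁻: pKₐ(p-nitrobenzoic acid) ≈ 3.4 — electron-withdrawing nitro group stabilises the carboxylate
hydrosulfide: pKₐ(H₂S) ≈ 7 — larger and more polarisable than the oxygen analogue
ethoxide (CH₃CH₂O⁻): pKₐ(CH₃CH₂OH) ≈ 16
tert-butoxide: pKₐ(t-BuOH) ≈ 18
methyl carbanion: pKₐ(CH₄) ≈ 48 — unstabilised carbanion; the worst conceivable leaving group
The question asks for worst first, so the sequence is read in increasing leaving-group ability.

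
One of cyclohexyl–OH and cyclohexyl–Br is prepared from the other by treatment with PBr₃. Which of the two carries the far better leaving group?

cyclohexyl–Br

From cyclohexyl–OH the departing group would be OH⁻ (pKₐ(H₂O) ≈ 15.7). Strong base; essentially never leaves without prior activation.
From cyclohexyl–Br the leaving group is Br⁻ (pKₐ(HBr) ≈ -9). Weak base; good leaving group.
Treatment with PBr₃ works by replacing the hydroxyl with bromide, making cyclohexyl–Br enormously more reactive.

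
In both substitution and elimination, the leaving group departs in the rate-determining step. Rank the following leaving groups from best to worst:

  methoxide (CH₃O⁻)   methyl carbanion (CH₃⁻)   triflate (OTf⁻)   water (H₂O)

triflate (OTf⁻) > water (H₂O) > methoxide (CH₃O⁻) > methyl carbanion (CH₃⁻)

triflate (OTf⁻): pKₐ(CF₃SO₃H (triflic acid)) ≈ -14
water (H₂O): pKₐ(H₃O⁺) ≈ -1.7
methoxide (CH₃O⁻): pKₐ(CH₃OH) ≈ 15.5
methyl carbanion (CH₃⁻): pKₐ(CH₄) ≈ 48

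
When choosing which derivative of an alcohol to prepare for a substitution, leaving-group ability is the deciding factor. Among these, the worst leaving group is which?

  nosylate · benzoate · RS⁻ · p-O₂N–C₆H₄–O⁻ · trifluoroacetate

RS⁻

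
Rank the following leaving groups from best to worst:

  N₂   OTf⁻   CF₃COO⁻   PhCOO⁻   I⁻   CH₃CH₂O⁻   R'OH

N₂ > OTf⁻ > I⁻ > R'OH > CF₃COO⁻ > PhCOO⁻ > CH₃CH₂O⁻

Rank by basicity of the departing species: weakest base leaves most easily.
N₂: no meaningful conjugate acid; N₂ departs as an exceptionally stable neutral molecule
OTf⁻: pKₐ(CF₃SO₃H (triflic acid)) ≈ -14 — charge spread over three oxygens and a CF₃ group; the premier leaving group in synthesis
I⁻: pKₐ(HI) ≈ -10 — large, highly polarisable; very weak base
R'OH: pKₐ(R'OH₂⁺) ≈ -2.4 — neutral; leaves from a protonated ether (an oxonium ion, R–O(H)R'⁺)
CF₃COO⁻: pKₐ(CF₃COOH) ≈ 0.2
PhCOO⁻: pKₐ(C₆H₅COOH) ≈ 4.2
CH₃CH₂O⁻: pKₐ(CH₃CH₂OH) ≈ 16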